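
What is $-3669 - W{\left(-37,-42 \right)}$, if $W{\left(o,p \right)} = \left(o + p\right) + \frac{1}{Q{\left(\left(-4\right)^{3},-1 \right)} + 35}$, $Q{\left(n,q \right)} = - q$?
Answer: $- \frac{129241}{36} \approx -3590.0$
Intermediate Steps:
$W{\left(o,p \right)} = \frac{1}{36} + o + p$ ($W{\left(o,p \right)} = \left(o + p\right) + \frac{1}{\left(-1\right) \left(-1\right) + 35} = \left(o + p\right) + \frac{1}{1 + 35} = \left(o + p\right) + \frac{1}{36} = \frac{1}{36} + o + p$)
$-3669 - W{\left(-37,-42 \right)} = -3669 - \left(\frac{1}{36} - 37 - 42\right) = -3669 - - \frac{2843}{36} = -3669 + \frac{2843}{36} = - \frac{129241}{36}$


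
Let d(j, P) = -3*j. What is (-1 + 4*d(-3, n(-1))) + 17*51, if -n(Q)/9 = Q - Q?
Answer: 902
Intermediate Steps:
n(Q) = 0 (n(Q) = -9*(Q - Q) = -9*0 = 0)
(-1 + 4*d(-3, n(-1))) + 17*51 = (-1 + 4*(-3*(-3))) + 17*51 = (-1 + 4*9) + 867 = (-1 + 36) + 867 = 35 + 867 = 902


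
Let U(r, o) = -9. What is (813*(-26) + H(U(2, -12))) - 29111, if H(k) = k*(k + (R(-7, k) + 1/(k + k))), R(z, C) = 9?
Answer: -100497/2 ≈ -50249.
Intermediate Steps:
H(k) = k*(9 + k + 1/(2*k)) (H(k) = k*(k + (9 + 1/(k + k))) = k*(k + (9 + 1/(2*k))) = k*(9 + k + 1/(2*k)))
(813*(-26) + H(U(2, -12))) - 29111 = (813*(-26) + (½ + (-9)² + 9*(-9))) - 29111 = (-21138 + (½ + 81 - 81)) - 29111 = (-21138 + ½) - 29111 = -42275/2 - 29111 = -100497/2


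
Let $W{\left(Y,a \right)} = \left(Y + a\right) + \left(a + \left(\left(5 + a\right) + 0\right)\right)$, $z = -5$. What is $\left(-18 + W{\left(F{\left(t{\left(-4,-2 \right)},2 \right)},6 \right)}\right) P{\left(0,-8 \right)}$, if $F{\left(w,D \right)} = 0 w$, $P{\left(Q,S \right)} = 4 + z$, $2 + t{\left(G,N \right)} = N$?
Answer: $-5$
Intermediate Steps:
$t{\left(G,N \right)} = -2 + N$
$P{\left(Q,S \right)} = -1$ ($P{\left(Q,S \right)} = 4 - 5 = -1$)
$F{\left(w,D \right)} = 0$
$W{\left(Y,a \right)} = 5 + Y + 3 a$ ($W{\left(Y,a \right)} = \left(Y + a\right) + \left(a + \left(5 + a\right)\right) = \left(Y + a\right) + \left(5 + 2 a\right) = 5 + Y + 3 a$)
$\left(-18 + W{\left(F{\left(t{\left(-4,-2 \right)},2 \right)},6 \right)}\right) P{\left(0,-8 \right)} = \left(-18 + \left(5 + 0 + 3 \cdot 6\right)\right) \left(-1\right) = \left(-18 + \left(5 + 0 + 18\right)\right) \left(-1\right) = \left(-18 + 23\right) \left(-1\right) = 5 \left(-1\right) = -5$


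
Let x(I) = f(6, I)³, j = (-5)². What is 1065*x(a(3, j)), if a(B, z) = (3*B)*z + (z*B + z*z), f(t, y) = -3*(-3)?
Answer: 776385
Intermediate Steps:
f(t, y) = 9
j = 25
a(B, z) = z² + 4*B*z (a(B, z) = 3*B*z + (B*z + z²) = 3*B*z + (z² + B*z) = z² + 4*B*z)
x(I) = 729 (x(I) = 9³ = 729)
1065*x(a(3, j)) = 1065*729 = 776385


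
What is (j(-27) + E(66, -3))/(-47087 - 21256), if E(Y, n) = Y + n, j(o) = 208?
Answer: -271/68343 ≈ -0.0039653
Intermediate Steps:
(j(-27) + E(66, -3))/(-47087 - 21256) = (208 + (66 - 3))/(-47087 - 21256) = (208 + 63)/(-68343) = 271*(-1/68343) = -271/68343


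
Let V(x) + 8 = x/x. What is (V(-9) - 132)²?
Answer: 19321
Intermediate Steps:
V(x) = -7 (V(x) = -8 + x/x = -8 + 1 = -7)
(V(-9) - 132)² = (-7 - 132)² = (-139)² = 19321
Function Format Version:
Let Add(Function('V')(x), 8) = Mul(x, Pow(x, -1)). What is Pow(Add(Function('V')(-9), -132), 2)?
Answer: 19321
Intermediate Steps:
Function('V')(x) = -7 (Function('V')(x) = Add(-8, Mul(x, Pow(x, -1))) = Add(-8, 1) = -7)
Pow(Add(Function('V')(-9), -132), 2) = Pow(Add(-7, -132), 2) = Pow(-139, 2) = 19321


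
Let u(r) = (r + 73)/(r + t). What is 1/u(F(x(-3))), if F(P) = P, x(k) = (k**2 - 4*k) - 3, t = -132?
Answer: -114/91 ≈ -1.2527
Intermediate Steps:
x(k) = -3 + k**2 - 4*k
u(r) = (73 + r)/(-132 + r) (u(r) = (r + 73)/(r - 132) = (73 + r)/(-132 + r))
1/u(F(x(-3))) = 1/((73 + (-3 + (-3)**2 - 4*(-3)))/(-132 + (-3 + (-3)**2 - 4*(-3)))) = 1/((73 + (-3 + 9 + 12))/(-132 + (-3 + 9 + 12))) = 1/((73 + 18)/(-132 + 18)) = 1/(91/(-114)) = 1/(-1/114*91) = 1/(-91/114) = -114/91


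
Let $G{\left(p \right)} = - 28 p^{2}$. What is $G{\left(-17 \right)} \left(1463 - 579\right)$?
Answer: $-7153328$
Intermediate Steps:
$G{\left(-17 \right)} \left(1463 - 579\right) = - 28 \left(-17\right)^{2} \left(1463 - 579\right) = \left(-28\right) 289 \cdot 884 = \left(-8092\right) 884 = -7153328$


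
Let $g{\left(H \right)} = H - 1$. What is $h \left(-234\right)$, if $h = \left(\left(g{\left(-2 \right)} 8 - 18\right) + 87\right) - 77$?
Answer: $7488$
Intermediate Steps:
$g{\left(H \right)} = -1 + H$
$h = -32$ ($h = \left(\left(\left(-1 - 2\right) 8 - 18\right) + 87\right) - 77 = \left(\left(\left(-3\right) 8 - 18\right) + 87\right) - 77 = \left(\left(-24 - 18\right) + 87\right) - 77 = \left(-42 + 87\right) - 77 = 45 - 77 = -32$)
$h \left(-234\right) = \left(-32\right) \left(-234\right) = 7488$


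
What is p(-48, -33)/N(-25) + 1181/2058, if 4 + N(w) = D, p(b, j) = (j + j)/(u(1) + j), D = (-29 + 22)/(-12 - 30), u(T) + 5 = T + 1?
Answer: 4525/47334 ≈ 0.095597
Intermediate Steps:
u(T) = -4 + T (u(T) = -5 + (T + 1) = -5 + (1 + T) = -4 + T)
D = 1/6 (D = -7/(-42) = -7*(-1/42) = 1/6 ≈ 0.16667)
p(b, j) = 2*j/(-3 + j) (p(b, j) = (j + j)/((-4 + 1) + j) = (2*j)/(-3 + j) = 2*j/(-3 + j))
N(w) = -23/6 (N(w) = -4 + 1/6 = -23/6)
p(-48, -33)/N(-25) + 1181/2058 = (2*(-33)/(-3 - 33))/(-23/6) + 1181/2058 = (2*(-33)/(-36))*(-6/23) + 1181*(1/2058) = (2*(-33)*(-1/36))*(-6/23) + 1181/2058 = (11/6)*(-6/23) + 1181/2058 = -11/23 + 1181/2058 = 4525/47334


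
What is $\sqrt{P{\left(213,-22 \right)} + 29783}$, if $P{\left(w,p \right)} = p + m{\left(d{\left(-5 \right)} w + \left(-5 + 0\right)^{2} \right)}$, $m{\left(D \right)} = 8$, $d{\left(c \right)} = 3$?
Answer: $\sqrt{29769} \approx 172.54$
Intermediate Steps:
$P{\left(w,p \right)} = 8 + p$ ($P{\left(w,p \right)} = p + 8 = 8 + p$)
$\sqrt{P{\left(213,-22 \right)} + 29783} = \sqrt{\left(8 - 22\right) + 29783} = \sqrt{-14 + 29783} = \sqrt{29769}$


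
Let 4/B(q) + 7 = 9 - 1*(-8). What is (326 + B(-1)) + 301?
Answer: 3137/5 ≈ 627.40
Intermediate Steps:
B(q) = ⅖ (B(q) = 4/(-7 + (9 - 1*(-8))) = 4/(-7 + (9 + 8)) = 4/(-7 + 17) = 4/10 = 4*(⅒) = ⅖)
(326 + B(-1)) + 301 = (326 + ⅖) + 301 = 1632/5 + 301 = 3137/5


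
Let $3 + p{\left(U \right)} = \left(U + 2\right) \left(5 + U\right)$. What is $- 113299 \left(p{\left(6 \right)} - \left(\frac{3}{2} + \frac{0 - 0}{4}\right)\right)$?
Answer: $- \frac{18920933}{2} \approx -9.4605 \cdot 10^{6}$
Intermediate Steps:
$p{\left(U \right)} = -3 + \left(2 + U\right) \left(5 + U\right)$ ($p{\left(U \right)} = -3 + \left(U + 2\right) \left(5 + U\right) = -3 + \left(2 + U\right) \left(5 + U\right)$)
$- 113299 \left(p{\left(6 \right)} - \left(\frac{3}{2} + \frac{0 - 0}{4}\right)\right) = - 113299 \left(\left(7 + 6^{2} + 7 \cdot 6\right) - \left(\frac{3}{2} + \frac{0 - 0}{4}\right)\right) = - 113299 \left(\left(7 + 36 + 42\right) - \left(3 \cdot \frac{1}{2} + \left(0 + 0\right) \frac{1}{4}\right)\right) = - 113299 \left(85 - \left(\frac{3}{2} + 0 \cdot \frac{1}{4}\right)\right) = - 113299 \left(85 - \left(\frac{3}{2} + 0\right)\right) = - 113299 \left(85 - \frac{3}{2}\right) = \left(-113299\right) \frac{167}{2} = - \frac{18920933}{2}$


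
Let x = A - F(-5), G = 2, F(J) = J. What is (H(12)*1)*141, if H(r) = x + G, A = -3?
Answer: 564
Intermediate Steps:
x = 2 (x = -3 - 1*(-5) = -3 + 5 = 2)
H(r) = 4 (H(r) = 2 + 2 = 4)
(H(12)*1)*141 = (4*1)*141 = 4*141 = 564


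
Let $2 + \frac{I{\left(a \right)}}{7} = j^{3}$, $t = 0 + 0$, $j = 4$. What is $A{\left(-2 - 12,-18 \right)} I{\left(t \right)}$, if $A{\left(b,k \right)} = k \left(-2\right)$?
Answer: $15624$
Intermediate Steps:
$t = 0$
$A{\left(b,k \right)} = - 2 k$
$I{\left(a \right)} = 434$ ($I{\left(a \right)} = -14 + 7 \cdot 4^{3} = -14 + 7 \cdot 64 = -14 + 448 = 434$)
$A{\left(-2 - 12,-18 \right)} I{\left(t \right)} = \left(-2\right) \left(-18\right) 434 = 36 \cdot 434 = 15624$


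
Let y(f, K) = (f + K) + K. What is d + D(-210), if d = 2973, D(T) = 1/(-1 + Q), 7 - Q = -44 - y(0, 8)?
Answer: 196219/66 ≈ 2973.0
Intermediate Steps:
y(f, K) = f + 2*K (y(f, K) = (K + f) + K = f + 2*K)
Q = 67 (Q = 7 - (-44 - (0 + 2*8)) = 7 - (-44 - (0 + 16)) = 7 - (-44 - 1*16) = 7 - (-44 - 16) = 7 - 1*(-60) = 7 + 60 = 67)
D(T) = 1/66 (D(T) = 1/(-1 + 67) = 1/66)
d + D(-210) = 2973 + 1/66 = 196219/66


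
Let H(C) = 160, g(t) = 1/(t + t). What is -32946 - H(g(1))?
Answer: -33106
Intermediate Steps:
g(t) = 1/(2*t)
-32946 - H(g(1)) = -32946 - 1*160 = -32946 - 160 = -33106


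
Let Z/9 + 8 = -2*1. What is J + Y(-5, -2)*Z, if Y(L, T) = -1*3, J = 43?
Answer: 313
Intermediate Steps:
Y(L, T) = -3
Z = -90 (Z = -72 + 9*(-2*1) = -72 + 9*(-2) = -72 - 18 = -90)
J + Y(-5, -2)*Z = 43 - 3*(-90) = 43 + 270 = 313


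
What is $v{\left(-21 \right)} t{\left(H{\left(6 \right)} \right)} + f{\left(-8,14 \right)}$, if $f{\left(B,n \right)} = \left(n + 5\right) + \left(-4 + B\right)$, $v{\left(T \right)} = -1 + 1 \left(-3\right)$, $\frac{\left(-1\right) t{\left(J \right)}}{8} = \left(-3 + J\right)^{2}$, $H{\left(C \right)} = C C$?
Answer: $34855$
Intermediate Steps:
$H{\left(C \right)} = C^{2}$
$t{\left(J \right)} = - 8 \left(-3 + J\right)^{2}$
$v{\left(T \right)} = -4$ ($v{\left(T \right)} = -1 - 3 = -4$)
$f{\left(B,n \right)} = 1 + B + n$ ($f{\left(B,n \right)} = \left(5 + n\right) + \left(-4 + B\right) = 1 + B + n$)
$v{\left(-21 \right)} t{\left(H{\left(6 \right)} \right)} + f{\left(-8,14 \right)} = - 4 \left(- 8 \left(-3 + 6^{2}\right)^{2}\right) + \left(1 - 8 + 14\right) = - 4 \left(- 8 \left(-3 + 36\right)^{2}\right) + 7 = - 4 \left(- 8 \cdot 33^{2}\right) + 7 = - 4 \left(\left(-8\right) 1089\right) + 7 = \left(-4\right) \left(-8712\right) + 7 = 34848 + 7 = 34855$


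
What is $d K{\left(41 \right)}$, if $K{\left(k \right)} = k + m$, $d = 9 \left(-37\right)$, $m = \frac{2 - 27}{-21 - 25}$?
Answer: $- \frac{636363}{46} \approx -13834.0$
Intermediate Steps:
$m = \frac{25}{46}$ ($m = - \frac{25}{-46} = \left(-25\right) \left(- \frac{1}{46}\right) = \frac{25}{46} \approx 0.54348$)
$d = -333$
$K{\left(k \right)} = \frac{25}{46} + k$ ($K{\left(k \right)} = k + \frac{25}{46} = \frac{25}{46} + k$)
$d K{\left(41 \right)} = - 333 \left(\frac{25}{46} + 41\right) = \left(-333\right) \frac{1911}{46} = - \frac{636363}{46}$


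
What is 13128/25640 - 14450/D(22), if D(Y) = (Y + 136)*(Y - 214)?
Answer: 48046813/48613440 ≈ 0.98834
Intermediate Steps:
D(Y) = (-214 + Y)*(136 + Y) (D(Y) = (136 + Y)*(-214 + Y) = (-214 + Y)*(136 + Y))
13128/25640 - 14450/D(22) = 13128/25640 - 14450/(-29104 + 22**2 - 78*22) = 13128*(1/25640) - 14450/(-29104 + 484 - 1716) = 1641/3205 - 14450/(-30336) = 1641/3205 - 14450*(-1/30336) = 1641/3205 + 7225/15168 = 48046813/48613440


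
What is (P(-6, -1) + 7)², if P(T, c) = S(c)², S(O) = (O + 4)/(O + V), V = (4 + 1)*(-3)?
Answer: 3243601/65536 ≈ 49.493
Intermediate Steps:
V = -15 (V = 5*(-3) = -15)
S(O) = (4 + O)/(-15 + O) (S(O) = (O + 4)/(O - 15) = (4 + O)/(-15 + O))
P(T, c) = (4 + c)²/(-15 + c)² (P(T, c) = ((4 + c)/(-15 + c))² = (4 + c)²/(-15 + c)²)
(P(-6, -1) + 7)² = ((4 - 1)²/(-15 - 1)² + 7)² = (3²/(-16)² + 7)² = ((1/256)*9 + 7)² = (9/256 + 7)² = (1801/256)² = 3243601/65536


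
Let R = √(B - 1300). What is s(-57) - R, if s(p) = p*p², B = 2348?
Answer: -185193 - 2*√262 ≈ -1.8523e+5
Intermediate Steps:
s(p) = p³
R = 2*√262 (R = √(2348 - 1300) = √1048 = 2*√262 ≈ 32.373)
s(-57) - R = (-57)³ - 2*√262 = -185193 - 2*√262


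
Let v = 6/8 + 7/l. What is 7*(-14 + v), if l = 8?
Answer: -693/8 ≈ -86.625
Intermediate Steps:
v = 13/8 (v = 6/8 + 7/8 = 6*(1/8) + 7*(1/8) = 3/4 + 7/8 = 13/8 ≈ 1.6250)
7*(-14 + v) = 7*(-14 + 13/8) = 7*(-99/8) = -693/8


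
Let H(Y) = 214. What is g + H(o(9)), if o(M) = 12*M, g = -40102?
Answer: -39888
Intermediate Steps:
g + H(o(9)) = -40102 + 214 = -39888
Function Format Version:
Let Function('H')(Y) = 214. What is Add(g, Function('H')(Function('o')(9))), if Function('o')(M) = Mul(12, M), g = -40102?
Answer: -39888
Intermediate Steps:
Add(g, Function('H')(Function('o')(9))) = Add(-40102, 214) = -39888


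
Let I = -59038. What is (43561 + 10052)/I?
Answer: -7659/8434 ≈ -0.90811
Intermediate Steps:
(43561 + 10052)/I = (43561 + 10052)/(-59038) = 53613*(-1/59038) = -7659/8434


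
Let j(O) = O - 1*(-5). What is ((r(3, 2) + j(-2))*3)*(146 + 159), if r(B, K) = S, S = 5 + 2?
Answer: 9150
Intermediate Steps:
S = 7
r(B, K) = 7
j(O) = 5 + O (j(O) = O + 5 = 5 + O)
((r(3, 2) + j(-2))*3)*(146 + 159) = ((7 + (5 - 2))*3)*(146 + 159) = ((7 + 3)*3)*305 = (10*3)*305 = 30*305 = 9150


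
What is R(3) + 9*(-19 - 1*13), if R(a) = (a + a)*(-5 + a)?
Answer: -300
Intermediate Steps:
R(a) = 2*a*(-5 + a) (R(a) = (2*a)*(-5 + a) = 2*a*(-5 + a))
R(3) + 9*(-19 - 1*13) = 2*3*(-5 + 3) + 9*(-19 - 1*13) = 2*3*(-2) + 9*(-19 - 13) = -12 + 9*(-32) = -12 - 288 = -300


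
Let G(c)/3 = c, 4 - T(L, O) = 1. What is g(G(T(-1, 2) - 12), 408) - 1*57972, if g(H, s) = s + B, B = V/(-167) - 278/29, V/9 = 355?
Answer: -278921533/4843 ≈ -57593.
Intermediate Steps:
V = 3195 (V = 9*355 = 3195)
T(L, O) = 3 (T(L, O) = 4 - 1*1 = 4 - 1 = 3)
G(c) = 3*c
B = -139081/4843 (B = 3195/(-167) - 278/29 = 3195*(-1/167) - 278*1/29 = -3195/167 - 278/29 = -139081/4843 ≈ -28.718)
g(H, s) = -139081/4843 + s (g(H, s) = s - 139081/4843 = -139081/4843 + s)
g(G(T(-1, 2) - 12), 408) - 1*57972 = (-139081/4843 + 408) - 1*57972 = 1836863/4843 - 57972 = -278921533/4843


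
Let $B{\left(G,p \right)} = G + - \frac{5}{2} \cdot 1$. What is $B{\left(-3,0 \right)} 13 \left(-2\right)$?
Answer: $143$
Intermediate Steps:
$B{\left(G,p \right)} = - \frac{5}{2} + G$ ($B{\left(G,p \right)} = G + \left(-5\right) \frac{1}{2} \cdot 1 = G - \frac{5}{2} = - \frac{5}{2} + G$)
$B{\left(-3,0 \right)} 13 \left(-2\right) = \left(- \frac{5}{2} - 3\right) 13 \left(-2\right) = \left(- \frac{11}{2}\right) 13 \left(-2\right) = \left(- \frac{143}{2}\right) \left(-2\right) = 143$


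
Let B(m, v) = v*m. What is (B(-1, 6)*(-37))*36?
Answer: 7992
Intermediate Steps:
B(m, v) = m*v
(B(-1, 6)*(-37))*36 = (-1*6*(-37))*36 = -6*(-37)*36 = 222*36 = 7992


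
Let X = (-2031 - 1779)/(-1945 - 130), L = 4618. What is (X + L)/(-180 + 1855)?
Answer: 1917232/695125 ≈ 2.7581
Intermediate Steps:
X = 762/415 (X = -3810/(-2075) = -3810*(-1/2075) = 762/415 ≈ 1.8361)
(X + L)/(-180 + 1855) = (762/415 + 4618)/(-180 + 1855) = (1917232/415)/1675 = (1917232/415)*(1/1675) = 1917232/695125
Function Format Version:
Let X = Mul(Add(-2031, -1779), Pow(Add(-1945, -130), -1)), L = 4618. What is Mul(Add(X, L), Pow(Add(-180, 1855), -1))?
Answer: Rational(1917232, 695125) ≈ 2.7581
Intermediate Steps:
X = Rational(762, 415) (X = Mul(-3810, Pow(-2075, -1)) = Mul(-3810, Rational(-1, 2075)) = Rational(762, 415) ≈ 1.8361)
Mul(Add(X, L), Pow(Add(-180, 1855), -1)) = Mul(Add(Rational(762, 415), 4618), Pow(Add(-180, 1855), -1)) = Mul(Rational(1917232, 415), Pow(1675, -1)) = Mul(Rational(1917232, 415), Rational(1, 1675)) = Rational(1917232, 695125)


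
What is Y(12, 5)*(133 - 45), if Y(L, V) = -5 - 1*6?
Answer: -968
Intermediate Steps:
Y(L, V) = -11 (Y(L, V) = -5 - 6 = -11)
Y(12, 5)*(133 - 45) = -11*(133 - 45) = -11*88 = -968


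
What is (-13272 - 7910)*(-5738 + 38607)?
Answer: -696231158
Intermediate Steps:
(-13272 - 7910)*(-5738 + 38607) = -21182*32869 = -696231158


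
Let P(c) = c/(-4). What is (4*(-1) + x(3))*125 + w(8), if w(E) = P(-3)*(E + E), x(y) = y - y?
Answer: -488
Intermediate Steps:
P(c) = -c/4 (P(c) = c*(-¼) = -c/4)
x(y) = 0
w(E) = 3*E/2 (w(E) = (-¼*(-3))*(E + E) = 3*(2*E)/4 = 3*E/2)
(4*(-1) + x(3))*125 + w(8) = (4*(-1) + 0)*125 + (3/2)*8 = (-4 + 0)*125 + 12 = -4*125 + 12 = -500 + 12 = -488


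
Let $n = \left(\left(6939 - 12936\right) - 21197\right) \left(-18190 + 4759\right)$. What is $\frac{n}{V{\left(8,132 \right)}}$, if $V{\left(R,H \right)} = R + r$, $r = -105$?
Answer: $- \frac{365242614}{97} \approx -3.7654 \cdot 10^{6}$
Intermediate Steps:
$V{\left(R,H \right)} = -105 + R$ ($V{\left(R,H \right)} = R - 105 = -105 + R$)
$n = 365242614$ ($n = \left(\left(6939 - 12936\right) - 21197\right) \left(-13431\right) = \left(-5997 - 21197\right) \left(-13431\right) = \left(-27194\right) \left(-13431\right) = 365242614$)
$\frac{n}{V{\left(8,132 \right)}} = \frac{365242614}{-105 + 8} = \frac{365242614}{-97} = 365242614 \left(- \frac{1}{97}\right) = - \frac{365242614}{97}$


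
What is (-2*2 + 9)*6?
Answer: 30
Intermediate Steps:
(-2*2 + 9)*6 = (-4 + 9)*6 = 5*6 = 30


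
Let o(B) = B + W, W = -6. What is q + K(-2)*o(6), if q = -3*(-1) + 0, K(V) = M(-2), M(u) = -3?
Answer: 3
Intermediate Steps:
K(V) = -3
q = 3 (q = 3 + 0 = 3)
o(B) = -6 + B (o(B) = B - 6 = -6 + B)
q + K(-2)*o(6) = 3 - 3*(-6 + 6) = 3 - 3*0 = 3 + 0 = 3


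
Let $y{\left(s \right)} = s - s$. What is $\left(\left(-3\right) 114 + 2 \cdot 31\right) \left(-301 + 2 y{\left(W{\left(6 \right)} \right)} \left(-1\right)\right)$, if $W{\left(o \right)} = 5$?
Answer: $84280$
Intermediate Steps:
$y{\left(s \right)} = 0$
$\left(\left(-3\right) 114 + 2 \cdot 31\right) \left(-301 + 2 y{\left(W{\left(6 \right)} \right)} \left(-1\right)\right) = \left(\left(-3\right) 114 + 2 \cdot 31\right) \left(-301 + 2 \cdot 0 \left(-1\right)\right) = \left(-342 + 62\right) \left(-301 + 0 \left(-1\right)\right) = - 280 \left(-301 + 0\right) = \left(-280\right) \left(-301\right) = 84280$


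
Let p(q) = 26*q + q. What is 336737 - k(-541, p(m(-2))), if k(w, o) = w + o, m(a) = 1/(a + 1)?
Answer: 337305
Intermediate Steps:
m(a) = 1/(1 + a)
p(q) = 27*q
k(w, o) = o + w
336737 - k(-541, p(m(-2))) = 336737 - (27/(1 - 2) - 541) = 336737 - (27/(-1) - 541) = 336737 - (27*(-1) - 541) = 336737 - (-27 - 541) = 336737 - 1*(-568) = 336737 + 568 = 337305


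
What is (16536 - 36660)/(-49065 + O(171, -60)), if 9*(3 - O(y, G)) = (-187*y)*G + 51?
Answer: 60372/786743 ≈ 0.076737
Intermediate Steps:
O(y, G) = -8/3 + 187*G*y/9 (O(y, G) = 3 - ((-187*y)*G + 51)/9 = 3 - (-187*G*y + 51)/9 = 3 - (51 - 187*G*y)/9 = 3 + (-17/3 + 187*G*y/9) = -8/3 + 187*G*y/9)
(16536 - 36660)/(-49065 + O(171, -60)) = (16536 - 36660)/(-49065 + (-8/3 + (187/9)*(-60)*171)) = -20124/(-49065 + (-8/3 - 213180)) = -20124/(-49065 - 639548/3) = -20124/(-786743/3) = -20124*(-3/786743) = 60372/786743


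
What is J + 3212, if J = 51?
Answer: 3263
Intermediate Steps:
J + 3212 = 51 + 3212 = 3263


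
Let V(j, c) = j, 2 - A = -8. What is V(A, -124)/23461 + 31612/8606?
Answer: 370867596/100952683 ≈ 3.6737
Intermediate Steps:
A = 10 (A = 2 - 1*(-8) = 2 + 8 = 10)
V(A, -124)/23461 + 31612/8606 = 10/23461 + 31612/8606 = 10*(1/23461) + 31612*(1/8606) = 10/23461 + 15806/4303 = 370867596/100952683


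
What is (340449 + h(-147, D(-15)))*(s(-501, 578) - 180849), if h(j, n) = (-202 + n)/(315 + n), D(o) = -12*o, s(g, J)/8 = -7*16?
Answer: -556874058847/9 ≈ -6.1875e+10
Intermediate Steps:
s(g, J) = -896 (s(g, J) = 8*(-7*16) = 8*(-112) = -896)
h(j, n) = (-202 + n)/(315 + n)
(340449 + h(-147, D(-15)))*(s(-501, 578) - 180849) = (340449 + (-202 - 12*(-15))/(315 - 12*(-15)))*(-896 - 180849) = (340449 + (-202 + 180)/(315 + 180))*(-181745) = (340449 - 22/495)*(-181745) = (340449 + (1/495)*(-22))*(-181745) = (340449 - 2/45)*(-181745) = (15320203/45)*(-181745) = -556874058847/9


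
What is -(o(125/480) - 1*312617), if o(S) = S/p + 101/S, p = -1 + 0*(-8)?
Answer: 749350609/2400 ≈ 3.1223e+5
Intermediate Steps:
p = -1 (p = -1 + 0 = -1)
o(S) = -S + 101/S (o(S) = S/(-1) + 101/S = S*(-1) + 101/S = -S + 101/S)
-(o(125/480) - 1*312617) = -((-125/480 + 101/((125/480))) - 1*312617) = -((-125/480 + 101/((125*(1/480)))) - 312617) = -((-1*25/96 + 101/(25/96)) - 312617) = -((-25/96 + 101*(96/25)) - 312617) = -((-25/96 + 9696/25) - 312617) = -(930191/2400 - 312617) = -1*(-749350609/2400) = 749350609/2400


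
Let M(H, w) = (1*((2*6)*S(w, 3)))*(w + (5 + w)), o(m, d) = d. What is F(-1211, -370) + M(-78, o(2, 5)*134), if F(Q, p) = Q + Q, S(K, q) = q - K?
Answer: -10767802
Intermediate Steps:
M(H, w) = (5 + 2*w)*(36 - 12*w) (M(H, w) = (1*((2*6)*(3 - w)))*(w + (5 + w)) = (1*(12*(3 - w)))*(5 + 2*w) = (1*(36 - 12*w))*(5 + 2*w) = (36 - 12*w)*(5 + 2*w) = (5 + 2*w)*(36 - 12*w))
F(Q, p) = 2*Q
F(-1211, -370) + M(-78, o(2, 5)*134) = 2*(-1211) + (180 - 24*(5*134)² + 12*(5*134)) = -2422 + (180 - 24*670² + 12*670) = -2422 + (180 - 24*448900 + 8040) = -2422 + (180 - 10773600 + 8040) = -2422 - 10765380 = -10767802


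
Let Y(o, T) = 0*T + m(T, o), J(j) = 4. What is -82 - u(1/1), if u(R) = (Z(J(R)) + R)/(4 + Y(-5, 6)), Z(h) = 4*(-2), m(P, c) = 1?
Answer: -403/5 ≈ -80.600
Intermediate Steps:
Y(o, T) = 1 (Y(o, T) = 0*T + 1 = 0 + 1 = 1)
Z(h) = -8
u(R) = -8/5 + R/5 (u(R) = (-8 + R)/(4 + 1) = (-8 + R)/5 = (-8 + R)*(1/5) = -8/5 + R/5)
-82 - u(1/1) = -82 - (-8/5 + (1/5)/1) = -82 - (-8/5 + (1/5)*1) = -82 - (-8/5 + 1/5) = -82 - 1*(-7/5) = -82 + 7/5 = -403/5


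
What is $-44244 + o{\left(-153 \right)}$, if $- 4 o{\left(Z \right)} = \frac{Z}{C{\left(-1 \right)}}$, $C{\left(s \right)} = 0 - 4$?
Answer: $- \frac{708057}{16} \approx -44254.0$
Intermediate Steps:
$C{\left(s \right)} = -4$ ($C{\left(s \right)} = 0 - 4 = -4$)
$o{\left(Z \right)} = \frac{Z}{16}$ ($o{\left(Z \right)} = - \frac{Z \frac{1}{-4}}{4} = - \frac{Z \left(- \frac{1}{4}\right)}{4} = - \frac{\left(- \frac{1}{4}\right) Z}{4} = \frac{Z}{16}$)
$-44244 + o{\left(-153 \right)} = -44244 + \frac{1}{16} \left(-153\right) = -44244 - \frac{153}{16} = - \frac{708057}{16}$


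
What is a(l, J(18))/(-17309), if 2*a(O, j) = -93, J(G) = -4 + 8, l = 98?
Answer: 93/34618 ≈ 0.0026865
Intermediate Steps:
J(G) = 4
a(O, j) = -93/2 (a(O, j) = (½)*(-93) = -93/2)
a(l, J(18))/(-17309) = -93/2/(-17309) = -93/2*(-1/17309) = 93/34618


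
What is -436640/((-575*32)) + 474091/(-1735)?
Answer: -1991426/7981 ≈ -249.52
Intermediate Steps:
-436640/((-575*32)) + 474091/(-1735) = -436640/(-18400) + 474091*(-1/1735) = -436640*(-1/18400) - 474091/1735 = 2729/115 - 474091/1735 = -1991426/7981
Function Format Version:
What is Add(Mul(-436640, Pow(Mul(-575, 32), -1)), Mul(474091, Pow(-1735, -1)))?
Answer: Rational(-1991426, 7981) ≈ -249.52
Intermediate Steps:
Add(Mul(-436640, Pow(Mul(-575, 32), -1)), Mul(474091, Pow(-1735, -1))) = Add(Mul(-436640, Pow(-18400, -1)), Mul(474091, Rational(-1, 1735))) = Add(Mul(-436640, Rational(-1, 18400)), Rational(-474091, 1735)) = Add(Rational(2729, 115), Rational(-474091, 1735)) = Rational(-1991426, 7981)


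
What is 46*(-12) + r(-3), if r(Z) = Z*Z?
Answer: -543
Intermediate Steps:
r(Z) = Z²
46*(-12) + r(-3) = 46*(-12) + (-3)² = -552 + 9 = -543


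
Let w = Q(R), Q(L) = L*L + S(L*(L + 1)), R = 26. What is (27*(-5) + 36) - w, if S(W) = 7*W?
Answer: -5689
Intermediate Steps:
Q(L) = L**2 + 7*L*(1 + L) (Q(L) = L*L + 7*(L*(L + 1)) = L**2 + 7*(L*(1 + L)) = L**2 + 7*L*(1 + L))
w = 5590 (w = 26*(7 + 8*26) = 26*(7 + 208) = 26*215 = 5590)
(27*(-5) + 36) - w = (27*(-5) + 36) - 1*5590 = (-135 + 36) - 5590 = -99 - 5590 = -5689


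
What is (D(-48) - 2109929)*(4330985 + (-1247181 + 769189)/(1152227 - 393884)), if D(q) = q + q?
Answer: -6930106353802926575/758343 ≈ -9.1385e+12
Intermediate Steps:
D(q) = 2*q
(D(-48) - 2109929)*(4330985 + (-1247181 + 769189)/(1152227 - 393884)) = (2*(-48) - 2109929)*(4330985 + (-1247181 + 769189)/(1152227 - 393884)) = (-96 - 2109929)*(4330985 - 477992/758343) = -2110025*(4330985 - 477992*1/758343) = -2110025*(4330985 - 477992/758343) = -2110025*3284371679863/758343 = -6930106353802926575/758343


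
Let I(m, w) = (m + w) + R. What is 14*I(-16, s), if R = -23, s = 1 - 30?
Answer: -952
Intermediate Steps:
s = -29
I(m, w) = -23 + m + w (I(m, w) = (m + w) - 23 = -23 + m + w)
14*I(-16, s) = 14*(-23 - 16 - 29) = 14*(-68) = -952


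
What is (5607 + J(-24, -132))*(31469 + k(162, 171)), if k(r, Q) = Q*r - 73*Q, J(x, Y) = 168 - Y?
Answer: 275786016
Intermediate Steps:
k(r, Q) = -73*Q + Q*r
(5607 + J(-24, -132))*(31469 + k(162, 171)) = (5607 + (168 - 1*(-132)))*(31469 + 171*(-73 + 162)) = (5607 + (168 + 132))*(31469 + 171*89) = (5607 + 300)*(31469 + 15219) = 5907*46688 = 275786016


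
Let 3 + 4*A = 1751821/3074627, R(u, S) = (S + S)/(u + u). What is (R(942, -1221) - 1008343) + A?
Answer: -973489322431053/965432878 ≈ -1.0083e+6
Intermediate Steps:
R(u, S) = S/u (R(u, S) = (2*S)/((2*u)) = (2*S)*(1/(2*u)) = S/u)
A = -1868015/3074627 (A = -¾ + (1751821/3074627)/4 = -¾ + (1751821*(1/3074627))/4 = -¾ + (¼)*(1751821/3074627) = -¾ + 1751821/12298508 = -1868015/3074627 ≈ -0.60756)
(R(942, -1221) - 1008343) + A = (-1221/942 - 1008343) - 1868015/3074627 = (-1221*1/942 - 1008343) - 1868015/3074627 = (-407/314 - 1008343) - 1868015/3074627 = -316620109/314 - 1868015/3074627 = -973489322431053/965432878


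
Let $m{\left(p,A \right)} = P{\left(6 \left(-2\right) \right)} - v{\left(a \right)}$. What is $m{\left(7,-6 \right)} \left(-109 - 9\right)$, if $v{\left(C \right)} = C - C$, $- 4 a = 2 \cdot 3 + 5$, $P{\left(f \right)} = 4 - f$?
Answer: $-1888$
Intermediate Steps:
$a = - \frac{11}{4}$ ($a = - \frac{2 \cdot 3 + 5}{4} = - \frac{6 + 5}{4} = \left(- \frac{1}{4}\right) 11 = - \frac{11}{4} \approx -2.75$)
$v{\left(C \right)} = 0$
$m{\left(p,A \right)} = 16$ ($m{\left(p,A \right)} = \left(4 - 6 \left(-2\right)\right) - 0 = \left(4 - -12\right) + 0 = \left(4 + 12\right) + 0 = 16 + 0 = 16$)
$m{\left(7,-6 \right)} \left(-109 - 9\right) = 16 \left(-109 - 9\right) = 16 \left(-118\right) = -1888$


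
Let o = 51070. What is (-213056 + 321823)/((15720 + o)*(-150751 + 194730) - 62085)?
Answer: 108767/2937295325 ≈ 3.7030e-5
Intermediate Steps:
(-213056 + 321823)/((15720 + o)*(-150751 + 194730) - 62085) = (-213056 + 321823)/((15720 + 51070)*(-150751 + 194730) - 62085) = 108767/(66790*43979 - 62085) = 108767/(2937357410 - 62085) = 108767/2937295325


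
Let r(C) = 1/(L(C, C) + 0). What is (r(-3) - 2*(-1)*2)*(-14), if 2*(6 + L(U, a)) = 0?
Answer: -161/3 ≈ -53.667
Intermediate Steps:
L(U, a) = -6 (L(U, a) = -6 + (½)*0 = -6 + 0 = -6)
r(C) = -⅙ (r(C) = 1/(-6 + 0) = 1/(-6) = -⅙)
(r(-3) - 2*(-1)*2)*(-14) = (-⅙ - 2*(-1)*2)*(-14) = (-⅙ + 2*2)*(-14) = (-⅙ + 4)*(-14) = (23/6)*(-14) = -161/3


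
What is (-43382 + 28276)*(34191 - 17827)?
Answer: -247194584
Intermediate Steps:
(-43382 + 28276)*(34191 - 17827) = -15106*16364 = -247194584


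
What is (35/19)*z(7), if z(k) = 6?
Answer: 210/19 ≈ 11.053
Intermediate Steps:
(35/19)*z(7) = (35/19)*6 = 210/19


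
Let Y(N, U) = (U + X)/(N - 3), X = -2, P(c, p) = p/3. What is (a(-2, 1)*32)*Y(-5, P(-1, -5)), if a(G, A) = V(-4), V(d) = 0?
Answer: 0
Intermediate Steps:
P(c, p) = p/3 (P(c, p) = p*(1/3) = p/3)
Y(N, U) = (-2 + U)/(-3 + N) (Y(N, U) = (U - 2)/(N - 3) = (-2 + U)/(-3 + N))
a(G, A) = 0
(a(-2, 1)*32)*Y(-5, P(-1, -5)) = (0*32)*((-2 + (1/3)*(-5))/(-3 - 5)) = 0*((-2 - 5/3)/(-8)) = 0*(-1/8*(-11/3)) = 0*(11/24) = 0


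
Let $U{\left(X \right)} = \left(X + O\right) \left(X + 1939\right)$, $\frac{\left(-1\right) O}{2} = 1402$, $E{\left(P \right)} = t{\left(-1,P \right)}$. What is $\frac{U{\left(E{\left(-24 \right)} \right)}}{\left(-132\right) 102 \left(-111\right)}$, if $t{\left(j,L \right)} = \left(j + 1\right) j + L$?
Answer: $- \frac{1353905}{373626} \approx -3.6237$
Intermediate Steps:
$t{\left(j,L \right)} = L + j \left(1 + j\right)$ ($t{\left(j,L \right)} = \left(1 + j\right) j + L = j \left(1 + j\right) + L = L + j \left(1 + j\right)$)
$E{\left(P \right)} = P$ ($E{\left(P \right)} = P - 1 + \left(-1\right)^{2} = P - 1 + 1 = P$)
$O = -2804$ ($O = \left(-2\right) 1402 = -2804$)
$U{\left(X \right)} = \left(-2804 + X\right) \left(1939 + X\right)$ ($U{\left(X \right)} = \left(X - 2804\right) \left(X + 1939\right) = \left(-2804 + X\right) \left(1939 + X\right)$)
$\frac{U{\left(E{\left(-24 \right)} \right)}}{\left(-132\right) 102 \left(-111\right)} = \frac{-5436956 + \left(-24\right)^{2} - -20760}{\left(-132\right) 102 \left(-111\right)} = \frac{-5436956 + 576 + 20760}{\left(-13464\right) \left(-111\right)} = - \frac{5415620}{1494504} = \left(-5415620\right) \frac{1}{1494504} = - \frac{1353905}{373626}$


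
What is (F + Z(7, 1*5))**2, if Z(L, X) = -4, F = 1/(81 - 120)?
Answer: 24649/1521 ≈ 16.206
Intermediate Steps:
F = -1/39 (F = 1/(-39) = -1/39 ≈ -0.025641)
(F + Z(7, 1*5))**2 = (-1/39 - 4)**2 = (-157/39)**2 = 24649/1521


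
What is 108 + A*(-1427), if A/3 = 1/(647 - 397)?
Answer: 22719/250 ≈ 90.876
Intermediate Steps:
A = 3/250 (A = 3/(647 - 397) = 3/250 ≈ 0.012000)
108 + A*(-1427) = 108 + (3/250)*(-1427) = 108 - 4281/250 = 22719/250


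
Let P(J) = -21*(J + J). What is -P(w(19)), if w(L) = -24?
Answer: -1008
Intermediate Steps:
P(J) = -42*J
-P(w(19)) = -(-42)*(-24) = -1*1008 = -1008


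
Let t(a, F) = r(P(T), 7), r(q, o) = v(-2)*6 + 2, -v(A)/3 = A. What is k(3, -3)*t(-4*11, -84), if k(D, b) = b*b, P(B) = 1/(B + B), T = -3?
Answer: 342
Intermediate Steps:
v(A) = -3*A
P(B) = 1/(2*B)
r(q, o) = 38 (r(q, o) = -3*(-2)*6 + 2 = 6*6 + 2 = 36 + 2 = 38)
t(a, F) = 38
k(D, b) = b²
k(3, -3)*t(-4*11, -84) = (-3)²*38 = 9*38 = 342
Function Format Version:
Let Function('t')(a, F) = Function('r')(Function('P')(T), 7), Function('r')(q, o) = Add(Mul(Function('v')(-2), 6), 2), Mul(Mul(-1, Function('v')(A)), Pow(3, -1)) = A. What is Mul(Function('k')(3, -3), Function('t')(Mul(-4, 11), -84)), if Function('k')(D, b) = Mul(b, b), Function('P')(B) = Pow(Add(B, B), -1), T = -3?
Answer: 342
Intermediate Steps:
Function('v')(A) = Mul(-3, A)
Function('P')(B) = Mul(Rational(1, 2), Pow(B, -1)) (Function('P')(B) = Pow(Mul(2, B), -1) = Mul(Rational(1, 2), Pow(B, -1)))
Function('r')(q, o) = 38 (Function('r')(q, o) = Add(Mul(Mul(-3, -2), 6), 2) = Add(Mul(6, 6), 2) = Add(36, 2) = 38)
Function('t')(a, F) = 38
Function('k')(D, b) = Pow(b, 2)
Mul(Function('k')(3, -3), Function('t')(Mul(-4, 11), -84)) = Mul(Pow(-3, 2), 38) = Mul(9, 38) = 342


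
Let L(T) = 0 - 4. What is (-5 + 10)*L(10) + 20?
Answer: 0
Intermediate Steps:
L(T) = -4
(-5 + 10)*L(10) + 20 = (-5 + 10)*(-4) + 20 = 5*(-4) + 20 = -20 + 20 = 0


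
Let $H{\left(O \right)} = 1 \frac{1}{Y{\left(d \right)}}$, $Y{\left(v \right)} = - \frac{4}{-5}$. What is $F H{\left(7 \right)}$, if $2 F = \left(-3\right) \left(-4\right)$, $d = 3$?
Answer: $\frac{15}{2} \approx 7.5$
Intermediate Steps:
$Y{\left(v \right)} = \frac{4}{5}$ ($Y{\left(v \right)} = \left(-4\right) \left(- \frac{1}{5}\right) = \frac{4}{5}$)
$H{\left(O \right)} = \frac{5}{4}$ ($H{\left(O \right)} = 1 \frac{1}{\frac{4}{5}} = 1 \cdot \frac{5}{4} = \frac{5}{4}$)
$F = 6$ ($F = \frac{\left(-3\right) \left(-4\right)}{2} = \frac{1}{2} \cdot 12 = 6$)
$F H{\left(7 \right)} = 6 \cdot \frac{5}{4} = \frac{15}{2}$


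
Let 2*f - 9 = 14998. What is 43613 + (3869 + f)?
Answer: 109971/2 ≈ 54986.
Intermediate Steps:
f = 15007/2 (f = 9/2 + (½)*14998 = 9/2 + 7499 = 15007/2 ≈ 7503.5)
43613 + (3869 + f) = 43613 + (3869 + 15007/2) = 43613 + 22745/2 = 109971/2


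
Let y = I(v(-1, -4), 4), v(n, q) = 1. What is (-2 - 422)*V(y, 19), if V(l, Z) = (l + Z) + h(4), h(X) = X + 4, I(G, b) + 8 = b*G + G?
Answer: -10176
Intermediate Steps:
I(G, b) = -8 + G + G*b (I(G, b) = -8 + (b*G + G) = -8 + (G*b + G) = -8 + (G + G*b) = -8 + G + G*b)
y = -3 (y = -8 + 1 + 1*4 = -8 + 1 + 4 = -3)
h(X) = 4 + X
V(l, Z) = 8 + Z + l (V(l, Z) = (l + Z) + (4 + 4) = (Z + l) + 8 = 8 + Z + l)
(-2 - 422)*V(y, 19) = (-2 - 422)*(8 + 19 - 3) = -424*24 = -10176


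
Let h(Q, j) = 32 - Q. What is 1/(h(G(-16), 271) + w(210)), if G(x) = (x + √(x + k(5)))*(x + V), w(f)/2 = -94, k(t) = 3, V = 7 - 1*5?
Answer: -95/36737 - 7*I*√13/73474 ≈ -0.0025859 - 0.00034351*I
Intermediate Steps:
V = 2 (V = 7 - 5 = 2)
w(f) = -188 (w(f) = 2*(-94) = -188)
G(x) = (2 + x)*(x + √(3 + x)) (G(x) = (x + √(x + 3))*(x + 2) = (x + √(3 + x))*(2 + x) = (2 + x)*(x + √(3 + x)))
1/(h(G(-16), 271) + w(210)) = 1/((32 - ((-16)² + 2*(-16) + 2*√(3 - 16) - 16*√(3 - 16))) - 188) = 1/((32 - (256 - 32 + 2*√(-13) - 16*I*√13)) - 188) = 1/((32 - (256 - 32 + 2*(I*√13) - 16*I*√13)) - 188) = 1/((32 - (256 - 32 + 2*I*√13 - 16*I*√13)) - 188) = 1/((32 - (224 - 14*I*√13)) - 188) = 1/((32 + (-224 + 14*I*√13)) - 188) = 1/((-192 + 14*I*√13) - 188) = 1/(-380 + 14*I*√13)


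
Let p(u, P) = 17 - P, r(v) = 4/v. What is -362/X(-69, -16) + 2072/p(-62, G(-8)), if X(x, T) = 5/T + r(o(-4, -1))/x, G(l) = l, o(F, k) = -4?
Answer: 10672888/8225 ≈ 1297.6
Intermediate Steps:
X(x, T) = -1/x + 5/T (X(x, T) = 5/T + (4/(-4))/x = 5/T + (4*(-1/4))/x = 5/T - 1/x = -1/x + 5/T)
-362/X(-69, -16) + 2072/p(-62, G(-8)) = -362/(-1/(-69) + 5/(-16)) + 2072/(17 - 1*(-8)) = -362/(-1*(-1/69) + 5*(-1/16)) + 2072/(17 + 8) = -362/(1/69 - 5/16) + 2072/25 = -362/(-329/1104) + 2072*(1/25) = -362*(-1104/329) + 2072/25 = 399648/329 + 2072/25 = 10672888/8225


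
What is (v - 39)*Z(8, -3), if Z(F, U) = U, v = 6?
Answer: 99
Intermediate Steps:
(v - 39)*Z(8, -3) = (6 - 39)*(-3) = -33*(-3) = 99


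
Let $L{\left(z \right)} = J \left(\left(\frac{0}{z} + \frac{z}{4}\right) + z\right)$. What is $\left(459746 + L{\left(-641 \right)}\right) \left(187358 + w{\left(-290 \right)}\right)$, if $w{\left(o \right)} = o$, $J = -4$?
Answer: $86603317668$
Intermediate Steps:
$L{\left(z \right)} = - 5 z$ ($L{\left(z \right)} = - 4 \left(\left(\frac{0}{z} + \frac{z}{4}\right) + z\right) = - 4 \left(\left(0 + z \frac{1}{4}\right) + z\right) = - 4 \left(\left(0 + \frac{z}{4}\right) + z\right) = - 4 \left(\frac{z}{4} + z\right) = - 4 \frac{5 z}{4} = - 5 z$)
$\left(459746 + L{\left(-641 \right)}\right) \left(187358 + w{\left(-290 \right)}\right) = \left(459746 - -3205\right) \left(187358 - 290\right) = \left(459746 + 3205\right) 187068 = 462951 \cdot 187068 = 86603317668$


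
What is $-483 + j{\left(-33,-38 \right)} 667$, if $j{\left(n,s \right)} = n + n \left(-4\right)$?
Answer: $65550$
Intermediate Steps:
$j{\left(n,s \right)} = - 3 n$ ($j{\left(n,s \right)} = n - 4 n = - 3 n$)
$-483 + j{\left(-33,-38 \right)} 667 = -483 + \left(-3\right) \left(-33\right) 667 = -483 + 99 \cdot 667 = -483 + 66033 = 65550$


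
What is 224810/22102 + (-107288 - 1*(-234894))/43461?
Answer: 6295407611/480287511 ≈ 13.108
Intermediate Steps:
224810/22102 + (-107288 - 1*(-234894))/43461 = 224810*(1/22102) + (-107288 + 234894)*(1/43461) = 112405/11051 + 127606*(1/43461) = 112405/11051 + 127606/43461 = 6295407611/480287511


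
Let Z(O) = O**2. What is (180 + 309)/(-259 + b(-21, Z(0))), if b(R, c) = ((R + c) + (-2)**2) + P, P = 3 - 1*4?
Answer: -489/277 ≈ -1.7653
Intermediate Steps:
P = -1 (P = 3 - 4 = -1)
b(R, c) = 3 + R + c (b(R, c) = ((R + c) + (-2)**2) - 1 = ((R + c) + 4) - 1 = (4 + R + c) - 1 = 3 + R + c)
(180 + 309)/(-259 + b(-21, Z(0))) = (180 + 309)/(-259 + (3 - 21 + 0**2)) = 489/(-259 + (3 - 21 + 0)) = 489/(-259 - 18) = 489/(-277) = 489*(-1/277) = -489/277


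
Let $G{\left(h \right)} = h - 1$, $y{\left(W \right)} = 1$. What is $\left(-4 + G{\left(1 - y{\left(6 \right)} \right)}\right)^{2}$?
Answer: $25$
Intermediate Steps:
$G{\left(h \right)} = -1 + h$
$\left(-4 + G{\left(1 - y{\left(6 \right)} \right)}\right)^{2} = \left(-4 + \left(-1 + \left(1 - 1\right)\right)\right)^{2} = \left(-4 + \left(-1 + 0\right)\right)^{2} = \left(-4 - 1\right)^{2} = \left(-5\right)^{2} = 25$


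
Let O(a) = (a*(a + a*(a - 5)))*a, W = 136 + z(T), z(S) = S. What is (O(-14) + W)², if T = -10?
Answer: 2452032324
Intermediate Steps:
W = 126 (W = 136 - 10 = 126)
O(a) = a²*(a + a*(-5 + a)) (O(a) = (a*(a + a*(-5 + a)))*a = a²*(a + a*(-5 + a)))
(O(-14) + W)² = ((-14)³*(-4 - 14) + 126)² = (-2744*(-18) + 126)² = (49392 + 126)² = 49518² = 2452032324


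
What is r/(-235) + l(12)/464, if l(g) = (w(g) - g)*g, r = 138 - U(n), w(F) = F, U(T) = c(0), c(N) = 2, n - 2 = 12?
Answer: -136/235 ≈ -0.57872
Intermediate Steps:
n = 14 (n = 2 + 12 = 14)
U(T) = 2
r = 136 (r = 138 - 1*2 = 138 - 2 = 136)
l(g) = 0 (l(g) = (g - g)*g = 0*g = 0)
r/(-235) + l(12)/464 = 136/(-235) + 0/464 = 136*(-1/235) + 0*(1/464) = -136/235 + 0 = -136/235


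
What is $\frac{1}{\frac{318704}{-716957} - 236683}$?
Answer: $- \frac{716957}{169691852335} \approx -4.2251 \cdot 10^{-6}$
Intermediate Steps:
$\frac{1}{\frac{318704}{-716957} - 236683} = \frac{1}{318704 \left(- \frac{1}{716957}\right) - 236683} = \frac{1}{- \frac{318704}{716957} - 236683} = \frac{1}{- \frac{169691852335}{716957}} = - \frac{716957}{169691852335}$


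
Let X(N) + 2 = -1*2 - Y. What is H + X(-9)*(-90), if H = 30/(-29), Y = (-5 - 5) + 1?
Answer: -13080/29 ≈ -451.03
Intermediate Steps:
Y = -9 (Y = -10 + 1 = -9)
X(N) = 5 (X(N) = -2 + (-1*2 - 1*(-9)) = -2 + (-2 + 9) = -2 + 7 = 5)
H = -30/29 (H = 30*(-1/29) = -30/29 ≈ -1.0345)
H + X(-9)*(-90) = -30/29 + 5*(-90) = -30/29 - 450 = -13080/29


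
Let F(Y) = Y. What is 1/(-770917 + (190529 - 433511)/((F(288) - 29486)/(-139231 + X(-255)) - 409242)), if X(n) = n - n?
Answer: -28489571852/21963078348114863 ≈ -1.2972e-6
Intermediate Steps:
X(n) = 0
1/(-770917 + (190529 - 433511)/((F(288) - 29486)/(-139231 + X(-255)) - 409242)) = 1/(-770917 + (190529 - 433511)/((288 - 29486)/(-139231 + 0) - 409242)) = 1/(-770917 - 242982/(-29198/(-139231) - 409242)) = 1/(-770917 - 242982/(-29198*(-1/139231) - 409242)) = 1/(-770917 - 242982/(29198/139231 - 409242)) = 1/(-770917 - 242982/(-56979143704/139231)) = 1/(-770917 - 242982*(-139231/56979143704)) = 1/(-770917 + 16915313421/28489571852) = 1/(-21963078348114863/28489571852) = -28489571852/21963078348114863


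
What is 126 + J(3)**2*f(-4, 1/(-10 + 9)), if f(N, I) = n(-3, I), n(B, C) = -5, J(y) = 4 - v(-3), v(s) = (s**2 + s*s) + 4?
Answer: -1494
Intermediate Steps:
v(s) = 4 + 2*s**2 (v(s) = (s**2 + s**2) + 4 = 2*s**2 + 4 = 4 + 2*s**2)
J(y) = -18 (J(y) = 4 - (4 + 2*(-3)**2) = 4 - (4 + 2*9) = 4 - (4 + 18) = 4 - 1*22 = 4 - 22 = -18)
f(N, I) = -5
126 + J(3)**2*f(-4, 1/(-10 + 9)) = 126 + (-18)**2*(-5) = 126 + 324*(-5) = 126 - 1620 = -1494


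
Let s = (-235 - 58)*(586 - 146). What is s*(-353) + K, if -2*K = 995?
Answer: 91016525/2 ≈ 4.5508e+7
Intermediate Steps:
K = -995/2 (K = -1/2*995 = -995/2 ≈ -497.50)
s = -128920 (s = -293*440 = -128920)
s*(-353) + K = -128920*(-353) - 995/2 = 45508760 - 995/2 = 91016525/2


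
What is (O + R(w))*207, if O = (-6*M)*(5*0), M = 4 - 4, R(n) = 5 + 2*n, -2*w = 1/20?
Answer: 20493/20 ≈ 1024.7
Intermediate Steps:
w = -1/40 (w = -1/2/20 = -1/2*1/20 = -1/40 ≈ -0.025000)
M = 0
O = 0 (O = (-6*0)*(5*0) = 0*0 = 0)
(O + R(w))*207 = (0 + (5 + 2*(-1/40)))*207 = (0 + (5 - 1/20))*207 = (0 + 99/20)*207 = (99/20)*207 = 20493/20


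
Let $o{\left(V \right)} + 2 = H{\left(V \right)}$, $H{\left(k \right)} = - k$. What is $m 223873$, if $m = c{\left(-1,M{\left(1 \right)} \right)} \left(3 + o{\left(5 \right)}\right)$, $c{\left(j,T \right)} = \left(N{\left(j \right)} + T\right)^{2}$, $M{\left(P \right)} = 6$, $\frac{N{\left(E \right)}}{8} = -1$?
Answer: $-3581968$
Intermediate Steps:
$o{\left(V \right)} = -2 - V$
$N{\left(E \right)} = -8$ ($N{\left(E \right)} = 8 \left(-1\right) = -8$)
$c{\left(j,T \right)} = \left(-8 + T\right)^{2}$
$m = -16$ ($m = \left(-8 + 6\right)^{2} \left(3 - 7\right) = \left(-2\right)^{2} \left(3 - 7\right) = 4 \left(3 - 7\right) = 4 \left(-4\right) = -16$)
$m 223873 = \left(-16\right) 223873 = -3581968$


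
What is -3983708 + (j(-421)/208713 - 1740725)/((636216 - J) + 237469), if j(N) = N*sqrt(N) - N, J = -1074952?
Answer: -1620197807933779652/406705874181 - 421*I*sqrt(421)/406705874181 ≈ -3.9837e+6 - 2.1239e-8*I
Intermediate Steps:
j(N) = N**(3/2) - N
-3983708 + (j(-421)/208713 - 1740725)/((636216 - J) + 237469) = -3983708 + (((-421)**(3/2) - 1*(-421))/208713 - 1740725)/((636216 - 1*(-1074952)) + 237469) = -3983708 + ((-421*I*sqrt(421) + 421)*(1/208713) - 1740725)/((636216 + 1074952) + 237469) = -3983708 + ((421 - 421*I*sqrt(421))*(1/208713) - 1740725)/(1711168 + 237469) = -3983708 + ((421/208713 - 421*I*sqrt(421)/208713) - 1740725)/1948637 = -3983708 + (-363311936504/208713 - 421*I*sqrt(421)/208713)*(1/1948637) = -3983708 + (-363311936504/406705874181 - 421*I*sqrt(421)/406705874181) = -1620197807933779652/406705874181 - 421*I*sqrt(421)/406705874181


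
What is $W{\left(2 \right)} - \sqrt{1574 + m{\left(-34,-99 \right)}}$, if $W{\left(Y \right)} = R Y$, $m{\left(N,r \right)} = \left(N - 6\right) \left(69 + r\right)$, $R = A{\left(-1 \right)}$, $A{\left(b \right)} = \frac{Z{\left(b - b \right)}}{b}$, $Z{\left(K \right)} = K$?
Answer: $- \sqrt{2774} \approx -52.669$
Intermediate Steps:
$A{\left(b \right)} = 0$ ($A{\left(b \right)} = \frac{b - b}{b} = \frac{0}{b} = 0$)
$R = 0$
$m{\left(N,r \right)} = \left(-6 + N\right) \left(69 + r\right)$
$W{\left(Y \right)} = 0$ ($W{\left(Y \right)} = 0 Y = 0$)
$W{\left(2 \right)} - \sqrt{1574 + m{\left(-34,-99 \right)}} = 0 - \sqrt{1574 - -1200} = 0 - \sqrt{1574 + \left(-414 + 594 - 2346 + 3366\right)} = 0 - \sqrt{1574 + 1200} = 0 - \sqrt{2774} = - \sqrt{2774}$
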